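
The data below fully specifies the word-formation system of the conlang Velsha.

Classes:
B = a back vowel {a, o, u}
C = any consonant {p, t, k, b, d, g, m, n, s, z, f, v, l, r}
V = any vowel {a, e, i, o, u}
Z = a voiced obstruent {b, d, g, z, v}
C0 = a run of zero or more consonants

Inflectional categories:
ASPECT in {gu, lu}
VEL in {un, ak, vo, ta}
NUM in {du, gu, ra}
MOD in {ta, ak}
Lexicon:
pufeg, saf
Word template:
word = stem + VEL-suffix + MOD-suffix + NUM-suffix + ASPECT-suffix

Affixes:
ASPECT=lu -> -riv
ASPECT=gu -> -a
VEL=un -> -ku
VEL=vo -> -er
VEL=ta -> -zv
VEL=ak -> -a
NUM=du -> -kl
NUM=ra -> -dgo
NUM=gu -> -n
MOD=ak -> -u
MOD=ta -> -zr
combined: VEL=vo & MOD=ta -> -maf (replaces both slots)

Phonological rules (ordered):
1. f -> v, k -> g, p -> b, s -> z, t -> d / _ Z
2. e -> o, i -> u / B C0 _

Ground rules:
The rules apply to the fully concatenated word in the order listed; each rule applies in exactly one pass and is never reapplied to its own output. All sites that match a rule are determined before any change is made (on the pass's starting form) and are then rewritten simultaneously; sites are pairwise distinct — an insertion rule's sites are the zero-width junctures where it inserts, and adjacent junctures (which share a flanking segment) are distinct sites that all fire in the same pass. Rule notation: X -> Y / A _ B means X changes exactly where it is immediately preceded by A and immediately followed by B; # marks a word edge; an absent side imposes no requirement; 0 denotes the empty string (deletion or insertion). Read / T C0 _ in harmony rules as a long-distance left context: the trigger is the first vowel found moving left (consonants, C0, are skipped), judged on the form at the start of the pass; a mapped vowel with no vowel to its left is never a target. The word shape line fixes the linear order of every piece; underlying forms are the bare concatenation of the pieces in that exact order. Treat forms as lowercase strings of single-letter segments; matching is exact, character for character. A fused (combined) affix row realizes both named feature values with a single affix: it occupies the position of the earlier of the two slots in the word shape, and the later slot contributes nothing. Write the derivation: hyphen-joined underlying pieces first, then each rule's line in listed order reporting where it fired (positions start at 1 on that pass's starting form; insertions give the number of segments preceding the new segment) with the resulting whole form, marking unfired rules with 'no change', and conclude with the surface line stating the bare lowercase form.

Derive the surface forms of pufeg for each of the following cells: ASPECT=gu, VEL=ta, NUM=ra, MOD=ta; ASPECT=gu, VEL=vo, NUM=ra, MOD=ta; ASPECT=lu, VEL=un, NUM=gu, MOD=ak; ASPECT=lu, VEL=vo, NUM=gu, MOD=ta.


cell ASPECT=gu, VEL=ta, NUM=ra, MOD=ta:
underlying: pufeg-zv-zr-dgo-a
1. f -> v, k -> g, p -> b, s -> z, t -> d / _ Z: no change
2. e -> o, i -> u / B C0 _: fires at position(s) 4: pufogzvzrdgoa
surface: pufogzvzrdgoa

cell ASPECT=gu, VEL=vo, NUM=ra, MOD=ta:
underlying: pufeg-maf-dgo-a
1. f -> v, k -> g, p -> b, s -> z, t -> d / _ Z: fires at position(s) 8: pufegmavdgoa
2. e -> o, i -> u / B C0 _: fires at position(s) 4: pufogmavdgoa
surface: pufogmavdgoa

cell ASPECT=lu, VEL=un, NUM=gu, MOD=ak:
underlying: pufeg-ku-u-n-riv
1. f -> v, k -> g, p -> b, s -> z, t -> d / _ Z: no change
2. e -> o, i -> u / B C0 _: fires at position(s) 4, 11: pufogkuunruv
surface: pufogkuunruv

cell ASPECT=lu, VEL=vo, NUM=gu, MOD=ta:
underlying: pufeg-maf-n-riv
1. f -> v, k -> g, p -> b, s -> z, t -> d / _ Z: no change
2. e -> o, i -> u / B C0 _: fires at position(s) 4, 11: pufogmafnruv
surface: pufogmafnruv


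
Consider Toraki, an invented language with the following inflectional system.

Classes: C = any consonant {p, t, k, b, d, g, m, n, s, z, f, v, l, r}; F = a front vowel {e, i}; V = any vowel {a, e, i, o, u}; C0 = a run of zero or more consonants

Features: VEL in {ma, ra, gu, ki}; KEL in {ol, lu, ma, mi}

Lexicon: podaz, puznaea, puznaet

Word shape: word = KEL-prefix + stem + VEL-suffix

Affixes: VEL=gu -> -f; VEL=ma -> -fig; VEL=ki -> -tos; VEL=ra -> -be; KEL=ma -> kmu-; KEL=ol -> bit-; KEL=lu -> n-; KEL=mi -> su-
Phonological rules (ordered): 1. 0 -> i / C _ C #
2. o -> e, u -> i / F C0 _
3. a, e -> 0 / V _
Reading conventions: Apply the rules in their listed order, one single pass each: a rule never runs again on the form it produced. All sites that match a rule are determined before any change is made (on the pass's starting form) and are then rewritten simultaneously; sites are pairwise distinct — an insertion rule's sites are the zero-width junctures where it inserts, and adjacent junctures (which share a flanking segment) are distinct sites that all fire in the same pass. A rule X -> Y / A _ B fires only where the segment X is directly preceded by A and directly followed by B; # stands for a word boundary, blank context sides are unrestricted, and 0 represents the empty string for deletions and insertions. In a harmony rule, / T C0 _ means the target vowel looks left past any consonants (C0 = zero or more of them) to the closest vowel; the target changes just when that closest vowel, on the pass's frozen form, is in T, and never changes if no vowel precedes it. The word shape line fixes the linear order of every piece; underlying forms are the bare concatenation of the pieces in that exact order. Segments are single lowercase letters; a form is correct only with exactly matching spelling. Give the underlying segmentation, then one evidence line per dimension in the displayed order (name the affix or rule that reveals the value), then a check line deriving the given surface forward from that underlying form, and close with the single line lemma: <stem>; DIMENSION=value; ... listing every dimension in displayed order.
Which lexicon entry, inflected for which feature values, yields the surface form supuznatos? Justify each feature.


underlying: su-puznaea-tos
VEL=ki - signalled by the affix -tos
KEL=mi - signalled by the affix su-
check: supuznaeatos -> supuznaeatos -> supuznaeatos -> supuznatos
lemma: puznaea; VEL=ki; KEL=mi


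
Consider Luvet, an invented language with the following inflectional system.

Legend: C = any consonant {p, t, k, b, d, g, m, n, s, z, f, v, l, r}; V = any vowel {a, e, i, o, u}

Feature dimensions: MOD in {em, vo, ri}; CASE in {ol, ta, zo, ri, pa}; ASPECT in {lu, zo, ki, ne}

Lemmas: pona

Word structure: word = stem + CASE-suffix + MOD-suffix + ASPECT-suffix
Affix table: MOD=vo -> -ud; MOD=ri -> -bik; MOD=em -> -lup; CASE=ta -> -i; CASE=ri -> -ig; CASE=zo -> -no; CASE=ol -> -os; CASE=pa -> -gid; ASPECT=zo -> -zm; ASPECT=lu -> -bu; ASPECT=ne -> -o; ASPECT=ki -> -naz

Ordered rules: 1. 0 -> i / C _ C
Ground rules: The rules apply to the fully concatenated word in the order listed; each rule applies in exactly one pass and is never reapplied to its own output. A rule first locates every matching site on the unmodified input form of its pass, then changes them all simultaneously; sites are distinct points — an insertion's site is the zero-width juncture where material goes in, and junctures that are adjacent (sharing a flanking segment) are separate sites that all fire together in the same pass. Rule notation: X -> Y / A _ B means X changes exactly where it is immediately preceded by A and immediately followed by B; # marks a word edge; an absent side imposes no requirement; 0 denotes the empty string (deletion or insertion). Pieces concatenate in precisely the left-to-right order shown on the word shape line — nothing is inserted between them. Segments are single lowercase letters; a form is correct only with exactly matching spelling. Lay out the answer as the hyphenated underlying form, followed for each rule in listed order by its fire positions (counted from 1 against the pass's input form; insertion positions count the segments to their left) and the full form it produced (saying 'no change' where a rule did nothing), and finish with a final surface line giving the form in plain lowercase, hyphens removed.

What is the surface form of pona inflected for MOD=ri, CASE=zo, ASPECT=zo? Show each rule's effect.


underlying: pona-no-bik-zm
1. 0 -> i / C _ C: inserts after position(s) 9, 10: ponanobikizim
surface: ponanobikizim


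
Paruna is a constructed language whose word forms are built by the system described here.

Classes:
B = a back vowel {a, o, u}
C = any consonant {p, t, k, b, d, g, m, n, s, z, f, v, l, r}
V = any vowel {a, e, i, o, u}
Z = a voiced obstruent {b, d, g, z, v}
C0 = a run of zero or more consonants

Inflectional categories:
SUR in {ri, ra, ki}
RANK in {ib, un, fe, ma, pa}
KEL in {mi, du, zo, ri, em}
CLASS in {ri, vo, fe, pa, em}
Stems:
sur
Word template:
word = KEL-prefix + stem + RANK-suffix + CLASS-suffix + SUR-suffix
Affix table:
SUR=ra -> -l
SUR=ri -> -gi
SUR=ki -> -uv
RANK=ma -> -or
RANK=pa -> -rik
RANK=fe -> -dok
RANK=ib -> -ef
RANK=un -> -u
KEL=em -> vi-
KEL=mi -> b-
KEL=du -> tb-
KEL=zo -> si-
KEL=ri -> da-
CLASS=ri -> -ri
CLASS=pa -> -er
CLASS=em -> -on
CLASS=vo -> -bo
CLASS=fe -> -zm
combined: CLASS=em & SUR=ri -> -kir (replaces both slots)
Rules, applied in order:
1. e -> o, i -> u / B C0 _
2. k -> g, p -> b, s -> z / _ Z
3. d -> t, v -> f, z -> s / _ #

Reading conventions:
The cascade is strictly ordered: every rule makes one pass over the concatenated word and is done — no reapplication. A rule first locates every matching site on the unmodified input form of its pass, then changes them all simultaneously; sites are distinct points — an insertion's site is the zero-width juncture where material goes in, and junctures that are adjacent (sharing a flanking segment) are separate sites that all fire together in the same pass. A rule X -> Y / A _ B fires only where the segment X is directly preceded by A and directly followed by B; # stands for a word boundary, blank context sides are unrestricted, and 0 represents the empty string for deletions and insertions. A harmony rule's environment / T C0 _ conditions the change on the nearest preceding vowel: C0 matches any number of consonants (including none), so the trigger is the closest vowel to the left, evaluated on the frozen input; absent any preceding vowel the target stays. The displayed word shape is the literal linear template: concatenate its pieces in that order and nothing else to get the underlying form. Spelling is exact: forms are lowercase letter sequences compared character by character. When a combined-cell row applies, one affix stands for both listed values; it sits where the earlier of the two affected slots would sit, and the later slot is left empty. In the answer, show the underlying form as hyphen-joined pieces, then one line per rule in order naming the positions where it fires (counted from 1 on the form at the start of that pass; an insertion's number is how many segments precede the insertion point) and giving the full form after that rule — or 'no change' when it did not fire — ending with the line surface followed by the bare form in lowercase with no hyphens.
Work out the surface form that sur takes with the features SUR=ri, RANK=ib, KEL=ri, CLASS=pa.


underlying: da-sur-ef-er-gi
1. e -> o, i -> u / B C0 _: fires at position(s) 6: dasurofergi
2. k -> g, p -> b, s -> z / _ Z: no change
3. d -> t, v -> f, z -> s / _ #: no change
surface: dasurofergi


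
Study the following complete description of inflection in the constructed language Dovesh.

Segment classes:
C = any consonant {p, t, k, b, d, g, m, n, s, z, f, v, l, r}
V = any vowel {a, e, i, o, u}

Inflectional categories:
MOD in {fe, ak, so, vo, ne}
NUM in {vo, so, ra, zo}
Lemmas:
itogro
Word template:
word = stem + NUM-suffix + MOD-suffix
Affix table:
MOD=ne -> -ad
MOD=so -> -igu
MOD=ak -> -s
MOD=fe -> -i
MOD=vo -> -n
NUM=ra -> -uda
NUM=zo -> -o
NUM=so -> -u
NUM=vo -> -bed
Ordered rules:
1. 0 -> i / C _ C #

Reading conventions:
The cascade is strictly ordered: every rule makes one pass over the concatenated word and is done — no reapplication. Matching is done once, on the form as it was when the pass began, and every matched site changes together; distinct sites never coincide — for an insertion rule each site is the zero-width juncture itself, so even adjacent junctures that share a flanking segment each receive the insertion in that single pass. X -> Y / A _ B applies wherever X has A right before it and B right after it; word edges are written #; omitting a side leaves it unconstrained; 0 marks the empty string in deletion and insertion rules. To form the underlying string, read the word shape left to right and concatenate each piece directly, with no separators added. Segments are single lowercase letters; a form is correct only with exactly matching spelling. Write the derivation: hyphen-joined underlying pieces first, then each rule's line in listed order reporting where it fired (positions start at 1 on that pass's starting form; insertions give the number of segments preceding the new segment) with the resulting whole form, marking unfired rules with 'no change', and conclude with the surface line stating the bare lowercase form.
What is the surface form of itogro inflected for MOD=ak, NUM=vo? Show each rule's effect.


underlying: itogro-bed-s
1. 0 -> i / C _ C #: inserts after position(s) 9: itogrobedis
surface: itogrobedis


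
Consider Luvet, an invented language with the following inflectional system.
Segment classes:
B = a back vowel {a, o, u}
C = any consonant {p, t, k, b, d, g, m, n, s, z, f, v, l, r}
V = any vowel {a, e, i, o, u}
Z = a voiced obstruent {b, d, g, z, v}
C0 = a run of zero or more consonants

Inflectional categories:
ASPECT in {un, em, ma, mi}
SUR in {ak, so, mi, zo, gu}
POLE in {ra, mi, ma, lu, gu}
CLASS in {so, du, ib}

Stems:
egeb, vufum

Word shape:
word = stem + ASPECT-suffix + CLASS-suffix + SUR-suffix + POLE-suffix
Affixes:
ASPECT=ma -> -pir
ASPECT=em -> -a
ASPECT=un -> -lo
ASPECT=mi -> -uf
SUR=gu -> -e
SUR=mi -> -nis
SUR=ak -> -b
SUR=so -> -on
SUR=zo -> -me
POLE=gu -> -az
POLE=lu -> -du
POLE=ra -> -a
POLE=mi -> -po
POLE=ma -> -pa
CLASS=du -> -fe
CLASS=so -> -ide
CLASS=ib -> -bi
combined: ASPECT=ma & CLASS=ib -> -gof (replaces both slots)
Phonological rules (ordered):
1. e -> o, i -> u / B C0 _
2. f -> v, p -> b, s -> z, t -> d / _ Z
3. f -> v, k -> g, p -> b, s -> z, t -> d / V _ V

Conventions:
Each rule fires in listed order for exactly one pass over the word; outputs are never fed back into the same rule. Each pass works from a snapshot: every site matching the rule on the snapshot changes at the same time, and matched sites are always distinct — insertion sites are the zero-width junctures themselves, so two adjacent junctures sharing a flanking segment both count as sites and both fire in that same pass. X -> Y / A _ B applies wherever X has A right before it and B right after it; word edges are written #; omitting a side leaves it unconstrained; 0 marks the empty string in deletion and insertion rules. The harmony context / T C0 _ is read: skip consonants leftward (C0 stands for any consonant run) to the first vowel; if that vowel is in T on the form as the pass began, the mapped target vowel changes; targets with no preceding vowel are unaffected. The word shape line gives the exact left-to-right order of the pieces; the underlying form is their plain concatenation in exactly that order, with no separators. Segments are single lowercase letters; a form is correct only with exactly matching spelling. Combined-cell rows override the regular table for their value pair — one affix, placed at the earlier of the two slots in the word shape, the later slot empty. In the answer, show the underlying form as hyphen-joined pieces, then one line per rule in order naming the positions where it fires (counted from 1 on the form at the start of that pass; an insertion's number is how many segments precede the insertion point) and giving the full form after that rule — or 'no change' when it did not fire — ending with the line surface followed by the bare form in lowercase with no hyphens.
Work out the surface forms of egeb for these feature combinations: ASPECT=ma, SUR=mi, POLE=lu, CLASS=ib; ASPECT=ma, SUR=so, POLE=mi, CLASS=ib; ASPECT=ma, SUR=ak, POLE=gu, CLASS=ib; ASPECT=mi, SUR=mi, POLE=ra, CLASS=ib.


cell ASPECT=ma, SUR=mi, POLE=lu, CLASS=ib:
underlying: egeb-gof-nis-du
1. e -> o, i -> u / B C0 _: fires at position(s) 9: egebgofnusdu
2. f -> v, p -> b, s -> z, t -> d / _ Z: fires at position(s) 10: egebgofnuzdu
3. f -> v, k -> g, p -> b, s -> z, t -> d / V _ V: no change
surface: egebgofnuzdu

cell ASPECT=ma, SUR=so, POLE=mi, CLASS=ib:
underlying: egeb-gof-on-po
1. e -> o, i -> u / B C0 _: no change
2. f -> v, p -> b, s -> z, t -> d / _ Z: no change
3. f -> v, k -> g, p -> b, s -> z, t -> d / V _ V: fires at position(s) 7: egebgovonpo
surface: egebgovonpo

cell ASPECT=ma, SUR=ak, POLE=gu, CLASS=ib:
underlying: egeb-gof-b-az
1. e -> o, i -> u / B C0 _: no change
2. f -> v, p -> b, s -> z, t -> d / _ Z: fires at position(s) 7: egebgovbaz
3. f -> v, k -> g, p -> b, s -> z, t -> d / V _ V: no change
surface: egebgovbaz

cell ASPECT=mi, SUR=mi, POLE=ra, CLASS=ib:
underlying: egeb-uf-bi-nis-a
1. e -> o, i -> u / B C0 _: fires at position(s) 8: egebufbunisa
2. f -> v, p -> b, s -> z, t -> d / _ Z: fires at position(s) 6: egebuvbunisa
3. f -> v, k -> g, p -> b, s -> z, t -> d / V _ V: fires at position(s) 11: egebuvbuniza
surface: egebuvbuniza


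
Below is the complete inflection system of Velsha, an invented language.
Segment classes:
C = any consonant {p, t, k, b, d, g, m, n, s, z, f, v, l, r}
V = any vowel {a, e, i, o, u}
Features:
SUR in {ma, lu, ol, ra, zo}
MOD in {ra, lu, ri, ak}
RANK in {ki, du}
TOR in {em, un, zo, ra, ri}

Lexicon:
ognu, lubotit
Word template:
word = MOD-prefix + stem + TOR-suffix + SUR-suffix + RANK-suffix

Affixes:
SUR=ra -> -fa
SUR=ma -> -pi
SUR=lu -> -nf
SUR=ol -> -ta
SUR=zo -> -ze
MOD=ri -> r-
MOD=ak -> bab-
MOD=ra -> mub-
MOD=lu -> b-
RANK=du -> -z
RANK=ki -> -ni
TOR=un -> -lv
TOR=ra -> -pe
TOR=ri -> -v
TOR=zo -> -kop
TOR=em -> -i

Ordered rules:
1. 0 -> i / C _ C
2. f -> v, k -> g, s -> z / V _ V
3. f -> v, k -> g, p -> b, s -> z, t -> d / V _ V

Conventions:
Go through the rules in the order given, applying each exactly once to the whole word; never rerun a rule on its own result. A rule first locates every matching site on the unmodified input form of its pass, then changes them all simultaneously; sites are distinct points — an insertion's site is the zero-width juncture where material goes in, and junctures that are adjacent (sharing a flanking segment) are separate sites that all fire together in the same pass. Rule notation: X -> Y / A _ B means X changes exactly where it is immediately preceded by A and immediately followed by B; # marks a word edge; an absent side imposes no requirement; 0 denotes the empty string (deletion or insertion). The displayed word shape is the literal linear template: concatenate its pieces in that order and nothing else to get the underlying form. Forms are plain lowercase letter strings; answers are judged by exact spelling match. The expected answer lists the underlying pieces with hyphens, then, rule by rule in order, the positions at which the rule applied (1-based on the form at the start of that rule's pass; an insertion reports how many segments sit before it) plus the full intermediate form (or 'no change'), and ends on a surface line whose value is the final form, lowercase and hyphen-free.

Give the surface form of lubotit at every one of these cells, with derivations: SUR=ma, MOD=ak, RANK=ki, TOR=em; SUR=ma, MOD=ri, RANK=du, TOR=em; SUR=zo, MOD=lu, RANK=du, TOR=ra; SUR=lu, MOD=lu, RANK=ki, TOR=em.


cell SUR=ma, MOD=ak, RANK=ki, TOR=em:
underlying: bab-lubotit-i-pi-ni
1. 0 -> i / C _ C: inserts after position(s) 3: babilubotitipini
2. f -> v, k -> g, s -> z / V _ V: no change
3. f -> v, k -> g, p -> b, s -> z, t -> d / V _ V: fires at position(s) 9, 11, 13: babilubodidibini
surface: babilubodidibini

cell SUR=ma, MOD=ri, RANK=du, TOR=em:
underlying: r-lubotit-i-pi-z
1. 0 -> i / C _ C: inserts after position(s) 1: rilubotitipiz
2. f -> v, k -> g, s -> z / V _ V: no change
3. f -> v, k -> g, p -> b, s -> z, t -> d / V _ V: fires at position(s) 7, 9, 11: rilubodidibiz
surface: rilubodidibiz

cell SUR=zo, MOD=lu, RANK=du, TOR=ra:
underlying: b-lubotit-pe-ze-z
1. 0 -> i / C _ C: inserts after position(s) 1, 8: bilubotitipezez
2. f -> v, k -> g, s -> z / V _ V: no change
3. f -> v, k -> g, p -> b, s -> z, t -> d / V _ V: fires at position(s) 7, 9, 11: bilubodidibezez
surface: bilubodidibezez

cell SUR=lu, MOD=lu, RANK=ki, TOR=em:
underlying: b-lubotit-i-nf-ni
1. 0 -> i / C _ C: inserts after position(s) 1, 10, 11: bilubotitinifini
2. f -> v, k -> g, s -> z / V _ V: fires at position(s) 13: bilubotitinivini
3. f -> v, k -> g, p -> b, s -> z, t -> d / V _ V: fires at position(s) 7, 9: bilubodidinivini
surface: bilubodidinivini


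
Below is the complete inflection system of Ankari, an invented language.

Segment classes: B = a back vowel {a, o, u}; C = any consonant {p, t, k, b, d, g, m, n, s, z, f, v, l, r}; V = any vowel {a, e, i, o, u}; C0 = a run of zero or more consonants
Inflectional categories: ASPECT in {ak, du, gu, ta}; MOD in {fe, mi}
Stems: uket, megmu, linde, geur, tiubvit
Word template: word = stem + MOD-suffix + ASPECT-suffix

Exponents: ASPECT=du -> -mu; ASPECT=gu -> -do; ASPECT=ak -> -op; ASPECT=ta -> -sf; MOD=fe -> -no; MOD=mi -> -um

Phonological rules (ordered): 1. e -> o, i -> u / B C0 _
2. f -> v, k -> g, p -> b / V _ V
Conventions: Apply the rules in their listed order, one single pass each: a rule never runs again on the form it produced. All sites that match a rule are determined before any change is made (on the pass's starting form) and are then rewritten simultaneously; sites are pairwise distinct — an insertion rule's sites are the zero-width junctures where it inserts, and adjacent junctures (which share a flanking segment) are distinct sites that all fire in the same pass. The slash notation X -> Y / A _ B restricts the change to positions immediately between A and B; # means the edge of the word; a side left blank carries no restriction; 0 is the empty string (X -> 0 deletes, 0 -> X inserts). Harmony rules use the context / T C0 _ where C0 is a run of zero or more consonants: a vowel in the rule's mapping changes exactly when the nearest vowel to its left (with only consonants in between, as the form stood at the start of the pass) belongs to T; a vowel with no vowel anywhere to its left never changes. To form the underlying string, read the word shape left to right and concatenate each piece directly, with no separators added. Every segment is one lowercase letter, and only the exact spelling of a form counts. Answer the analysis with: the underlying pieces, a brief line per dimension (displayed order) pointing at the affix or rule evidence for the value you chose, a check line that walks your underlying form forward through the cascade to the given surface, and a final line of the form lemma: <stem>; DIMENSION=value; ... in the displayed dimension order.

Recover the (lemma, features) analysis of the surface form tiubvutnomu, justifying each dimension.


underlying: tiubvit-no-mu
ASPECT=du - signalled by the affix -mu
MOD=fe - signalled by the affix -no
check: tiubvitnomu -> tiubvutnomu -> tiubvutnomu
lemma: tiubvit; ASPECT=du; MOD=fe


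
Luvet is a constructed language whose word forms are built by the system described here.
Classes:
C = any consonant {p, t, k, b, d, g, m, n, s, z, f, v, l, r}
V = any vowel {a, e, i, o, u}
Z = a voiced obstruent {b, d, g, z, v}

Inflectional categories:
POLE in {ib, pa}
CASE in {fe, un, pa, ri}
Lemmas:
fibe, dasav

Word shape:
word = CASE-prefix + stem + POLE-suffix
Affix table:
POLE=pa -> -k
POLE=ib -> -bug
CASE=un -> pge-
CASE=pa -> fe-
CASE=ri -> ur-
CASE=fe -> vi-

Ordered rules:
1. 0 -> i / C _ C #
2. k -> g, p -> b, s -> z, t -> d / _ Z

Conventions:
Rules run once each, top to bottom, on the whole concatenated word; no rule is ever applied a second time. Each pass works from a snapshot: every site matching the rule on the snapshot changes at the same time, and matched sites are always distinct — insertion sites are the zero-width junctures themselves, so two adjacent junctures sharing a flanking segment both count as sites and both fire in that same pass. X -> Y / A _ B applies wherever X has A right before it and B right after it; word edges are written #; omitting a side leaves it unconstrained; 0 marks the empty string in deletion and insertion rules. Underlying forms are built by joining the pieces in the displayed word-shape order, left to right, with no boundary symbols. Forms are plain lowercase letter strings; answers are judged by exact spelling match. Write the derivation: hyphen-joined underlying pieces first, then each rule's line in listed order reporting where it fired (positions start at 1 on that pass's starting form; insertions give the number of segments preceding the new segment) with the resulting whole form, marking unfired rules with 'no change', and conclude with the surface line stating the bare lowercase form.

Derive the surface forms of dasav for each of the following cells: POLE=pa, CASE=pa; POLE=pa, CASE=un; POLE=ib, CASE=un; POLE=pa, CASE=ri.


cell POLE=pa, CASE=pa:
underlying: fe-dasav-k
1. 0 -> i / C _ C #: inserts after position(s) 7: fedasavik
2. k -> g, p -> b, s -> z, t -> d / _ Z: no change
surface: fedasavik

cell POLE=pa, CASE=un:
underlying: pge-dasav-k
1. 0 -> i / C _ C #: inserts after position(s) 8: pgedasavik
2. k -> g, p -> b, s -> z, t -> d / _ Z: fires at position(s) 1: bgedasavik
surface: bgedasavik

cell POLE=ib, CASE=un:
underlying: pge-dasav-bug
1. 0 -> i / C _ C #: no change
2. k -> g, p -> b, s -> z, t -> d / _ Z: fires at position(s) 1: bgedasavbug
surface: bgedasavbug

cell POLE=pa, CASE=ri:
underlying: ur-dasav-k
1. 0 -> i / C _ C #: inserts after position(s) 7: urdasavik
2. k -> g, p -> b, s -> z, t -> d / _ Z: no change
surface: urdasavik


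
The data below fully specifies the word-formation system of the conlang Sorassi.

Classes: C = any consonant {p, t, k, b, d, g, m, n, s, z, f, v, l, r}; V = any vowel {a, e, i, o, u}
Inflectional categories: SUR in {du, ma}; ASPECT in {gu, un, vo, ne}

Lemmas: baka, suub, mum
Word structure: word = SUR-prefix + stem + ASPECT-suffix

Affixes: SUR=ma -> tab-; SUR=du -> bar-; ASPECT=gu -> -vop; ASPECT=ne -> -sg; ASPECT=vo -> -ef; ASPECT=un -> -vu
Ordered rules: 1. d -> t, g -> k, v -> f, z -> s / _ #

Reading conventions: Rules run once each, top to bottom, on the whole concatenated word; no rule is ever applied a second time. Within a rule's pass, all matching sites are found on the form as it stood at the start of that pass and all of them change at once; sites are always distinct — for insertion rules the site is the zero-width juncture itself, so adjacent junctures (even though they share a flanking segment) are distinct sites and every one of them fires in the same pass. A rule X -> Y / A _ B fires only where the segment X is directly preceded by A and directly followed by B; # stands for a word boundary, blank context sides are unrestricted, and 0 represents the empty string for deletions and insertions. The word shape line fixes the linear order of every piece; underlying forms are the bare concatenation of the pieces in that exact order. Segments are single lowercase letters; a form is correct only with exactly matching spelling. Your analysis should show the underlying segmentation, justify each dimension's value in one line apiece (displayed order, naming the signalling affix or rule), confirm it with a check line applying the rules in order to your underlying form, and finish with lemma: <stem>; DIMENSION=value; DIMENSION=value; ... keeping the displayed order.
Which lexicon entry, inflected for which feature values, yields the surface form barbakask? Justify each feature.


underlying: bar-baka-sg
SUR=du - signalled by the affix bar-
ASPECT=ne - signalled by the affix -sg
check: barbakasg -> barbakask
lemma: baka; SUR=du; ASPECT=ne


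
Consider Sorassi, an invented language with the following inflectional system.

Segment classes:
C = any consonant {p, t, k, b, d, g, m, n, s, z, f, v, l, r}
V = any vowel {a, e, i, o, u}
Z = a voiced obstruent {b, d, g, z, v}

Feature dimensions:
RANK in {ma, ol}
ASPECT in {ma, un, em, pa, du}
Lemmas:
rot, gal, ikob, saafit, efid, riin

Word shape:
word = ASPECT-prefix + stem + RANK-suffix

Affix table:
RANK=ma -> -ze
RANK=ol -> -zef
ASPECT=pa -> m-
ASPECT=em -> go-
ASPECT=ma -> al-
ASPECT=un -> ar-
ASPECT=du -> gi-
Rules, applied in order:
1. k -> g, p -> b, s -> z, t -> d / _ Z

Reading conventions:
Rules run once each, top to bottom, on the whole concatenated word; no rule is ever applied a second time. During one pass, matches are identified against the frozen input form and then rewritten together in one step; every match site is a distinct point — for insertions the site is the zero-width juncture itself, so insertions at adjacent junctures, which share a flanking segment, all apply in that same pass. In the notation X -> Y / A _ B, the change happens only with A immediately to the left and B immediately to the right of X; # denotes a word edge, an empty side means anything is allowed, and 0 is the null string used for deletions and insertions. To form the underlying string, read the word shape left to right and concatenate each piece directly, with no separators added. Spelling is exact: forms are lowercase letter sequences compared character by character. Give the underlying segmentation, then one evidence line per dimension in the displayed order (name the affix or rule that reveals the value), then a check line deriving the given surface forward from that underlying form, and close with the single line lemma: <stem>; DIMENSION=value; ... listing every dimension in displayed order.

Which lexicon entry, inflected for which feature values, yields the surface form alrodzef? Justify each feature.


underlying: al-rot-zef
RANK=ol - signalled by the affix -zef
ASPECT=ma - signalled by the affix al-
check: alrotzef -> alrodzef
lemma: rot; RANK=ol; ASPECT=ma


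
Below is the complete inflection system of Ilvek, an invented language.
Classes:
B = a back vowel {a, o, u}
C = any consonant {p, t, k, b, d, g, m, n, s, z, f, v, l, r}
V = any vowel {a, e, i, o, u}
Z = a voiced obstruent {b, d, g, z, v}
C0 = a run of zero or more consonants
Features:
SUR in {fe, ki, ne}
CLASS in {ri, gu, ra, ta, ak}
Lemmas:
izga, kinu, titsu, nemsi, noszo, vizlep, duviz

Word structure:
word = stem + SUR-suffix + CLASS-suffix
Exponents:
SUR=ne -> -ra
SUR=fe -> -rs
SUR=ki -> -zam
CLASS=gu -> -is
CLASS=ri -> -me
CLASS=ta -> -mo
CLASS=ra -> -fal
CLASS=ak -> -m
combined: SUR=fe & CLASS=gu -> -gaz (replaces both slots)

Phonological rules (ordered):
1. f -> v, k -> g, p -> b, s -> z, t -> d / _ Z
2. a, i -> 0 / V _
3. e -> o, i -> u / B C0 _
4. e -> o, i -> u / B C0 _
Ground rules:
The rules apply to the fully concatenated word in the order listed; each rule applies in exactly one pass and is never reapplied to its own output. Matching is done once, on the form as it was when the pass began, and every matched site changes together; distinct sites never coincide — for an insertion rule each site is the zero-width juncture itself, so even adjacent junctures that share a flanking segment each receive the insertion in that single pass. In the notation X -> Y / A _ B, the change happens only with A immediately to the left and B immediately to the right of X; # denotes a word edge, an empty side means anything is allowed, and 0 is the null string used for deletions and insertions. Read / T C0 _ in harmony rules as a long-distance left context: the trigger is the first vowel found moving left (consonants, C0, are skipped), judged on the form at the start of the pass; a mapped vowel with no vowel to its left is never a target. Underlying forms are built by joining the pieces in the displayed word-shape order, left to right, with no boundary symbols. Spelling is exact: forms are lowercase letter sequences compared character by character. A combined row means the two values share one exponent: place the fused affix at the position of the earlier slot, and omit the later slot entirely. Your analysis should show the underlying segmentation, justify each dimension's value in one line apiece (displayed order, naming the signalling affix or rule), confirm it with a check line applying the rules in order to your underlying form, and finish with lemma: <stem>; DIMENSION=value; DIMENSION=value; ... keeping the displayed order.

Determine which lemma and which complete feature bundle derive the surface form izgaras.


underlying: izga-ra-is
SUR=ne - signalled by the affix -ra
CLASS=gu - signalled by the affix -is
check: izgarais -> izgarais -> izgaras -> izgaras -> izgaras
lemma: izga; SUR=ne; CLASS=gu


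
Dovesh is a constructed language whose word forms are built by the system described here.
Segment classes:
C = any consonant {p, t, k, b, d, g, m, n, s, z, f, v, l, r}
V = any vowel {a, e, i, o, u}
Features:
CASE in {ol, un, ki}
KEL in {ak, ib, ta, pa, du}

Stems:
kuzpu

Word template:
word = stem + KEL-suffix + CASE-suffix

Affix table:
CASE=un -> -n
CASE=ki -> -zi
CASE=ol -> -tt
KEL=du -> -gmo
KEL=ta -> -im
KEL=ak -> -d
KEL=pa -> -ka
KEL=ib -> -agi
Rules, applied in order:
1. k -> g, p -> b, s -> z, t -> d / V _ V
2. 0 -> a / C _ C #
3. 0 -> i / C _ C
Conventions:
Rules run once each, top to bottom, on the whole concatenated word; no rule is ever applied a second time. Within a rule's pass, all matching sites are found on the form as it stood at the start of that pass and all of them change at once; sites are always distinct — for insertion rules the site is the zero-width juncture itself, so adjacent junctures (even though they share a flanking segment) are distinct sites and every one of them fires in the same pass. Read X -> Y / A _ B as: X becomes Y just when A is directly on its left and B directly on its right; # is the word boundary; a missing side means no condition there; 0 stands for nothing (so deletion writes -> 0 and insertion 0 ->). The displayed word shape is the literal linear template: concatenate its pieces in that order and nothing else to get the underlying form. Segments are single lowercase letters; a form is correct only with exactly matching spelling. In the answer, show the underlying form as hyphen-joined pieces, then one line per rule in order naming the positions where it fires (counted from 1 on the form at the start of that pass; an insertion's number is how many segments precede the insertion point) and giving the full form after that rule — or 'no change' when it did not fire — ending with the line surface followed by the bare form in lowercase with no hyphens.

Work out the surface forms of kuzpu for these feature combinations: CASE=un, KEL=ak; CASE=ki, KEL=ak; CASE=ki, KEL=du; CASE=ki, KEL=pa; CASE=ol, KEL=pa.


cell CASE=un, KEL=ak:
underlying: kuzpu-d-n
1. k -> g, p -> b, s -> z, t -> d / V _ V: no change
2. 0 -> a / C _ C #: inserts after position(s) 6: kuzpudan
3. 0 -> i / C _ C: inserts after position(s) 3: kuzipudan
surface: kuzipudan

cell CASE=ki, KEL=ak:
underlying: kuzpu-d-zi
1. k -> g, p -> b, s -> z, t -> d / V _ V: no change
2. 0 -> a / C _ C #: no change
3. 0 -> i / C _ C: inserts after position(s) 3, 6: kuzipudizi
surface: kuzipudizi

cell CASE=ki, KEL=du:
underlying: kuzpu-gmo-zi
1. k -> g, p -> b, s -> z, t -> d / V _ V: no change
2. 0 -> a / C _ C #: no change
3. 0 -> i / C _ C: inserts after position(s) 3, 6: kuzipugimozi
surface: kuzipugimozi

cell CASE=ki, KEL=pa:
underlying: kuzpu-ka-zi
1. k -> g, p -> b, s -> z, t -> d / V _ V: fires at position(s) 6: kuzpugazi
2. 0 -> a / C _ C #: no change
3. 0 -> i / C _ C: inserts after position(s) 3: kuzipugazi
surface: kuzipugazi

cell CASE=ol, KEL=pa:
underlying: kuzpu-ka-tt
1. k -> g, p -> b, s -> z, t -> d / V _ V: fires at position(s) 6: kuzpugatt
2. 0 -> a / C _ C #: inserts after position(s) 8: kuzpugatat
3. 0 -> i / C _ C: inserts after position(s) 3: kuzipugatat
surface: kuzipugatat


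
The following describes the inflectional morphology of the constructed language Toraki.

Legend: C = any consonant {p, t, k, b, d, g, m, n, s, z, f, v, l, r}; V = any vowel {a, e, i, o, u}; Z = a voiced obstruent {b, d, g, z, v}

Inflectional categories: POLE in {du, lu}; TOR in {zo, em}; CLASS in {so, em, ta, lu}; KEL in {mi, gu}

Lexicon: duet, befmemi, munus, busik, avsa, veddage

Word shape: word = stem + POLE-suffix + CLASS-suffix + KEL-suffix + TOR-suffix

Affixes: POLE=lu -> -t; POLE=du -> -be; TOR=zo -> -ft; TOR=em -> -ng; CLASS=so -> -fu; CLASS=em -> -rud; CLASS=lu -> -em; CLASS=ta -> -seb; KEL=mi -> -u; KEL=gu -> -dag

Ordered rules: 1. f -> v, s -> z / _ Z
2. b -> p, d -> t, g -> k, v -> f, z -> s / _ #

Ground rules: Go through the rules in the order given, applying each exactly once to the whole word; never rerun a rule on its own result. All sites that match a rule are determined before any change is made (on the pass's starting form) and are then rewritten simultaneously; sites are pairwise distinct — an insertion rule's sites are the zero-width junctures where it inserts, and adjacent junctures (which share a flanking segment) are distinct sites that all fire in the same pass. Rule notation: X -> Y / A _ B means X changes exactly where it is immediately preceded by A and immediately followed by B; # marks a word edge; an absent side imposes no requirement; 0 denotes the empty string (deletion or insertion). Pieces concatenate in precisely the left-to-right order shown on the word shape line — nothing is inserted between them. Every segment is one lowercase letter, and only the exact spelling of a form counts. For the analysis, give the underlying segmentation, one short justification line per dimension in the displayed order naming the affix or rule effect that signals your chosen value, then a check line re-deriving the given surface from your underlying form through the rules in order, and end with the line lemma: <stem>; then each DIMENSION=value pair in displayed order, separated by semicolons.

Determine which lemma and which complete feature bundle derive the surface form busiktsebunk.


underlying: busik-t-seb-u-ng
POLE=lu - signalled by the affix -t
TOR=em - signalled by the affix -ng
CLASS=ta - signalled by the affix -seb
KEL=mi - signalled by the affix -u
check: busiktsebung -> busiktsebung -> busiktsebunk
lemma: busik; POLE=lu; TOR=em; CLASS=ta; KEL=mi


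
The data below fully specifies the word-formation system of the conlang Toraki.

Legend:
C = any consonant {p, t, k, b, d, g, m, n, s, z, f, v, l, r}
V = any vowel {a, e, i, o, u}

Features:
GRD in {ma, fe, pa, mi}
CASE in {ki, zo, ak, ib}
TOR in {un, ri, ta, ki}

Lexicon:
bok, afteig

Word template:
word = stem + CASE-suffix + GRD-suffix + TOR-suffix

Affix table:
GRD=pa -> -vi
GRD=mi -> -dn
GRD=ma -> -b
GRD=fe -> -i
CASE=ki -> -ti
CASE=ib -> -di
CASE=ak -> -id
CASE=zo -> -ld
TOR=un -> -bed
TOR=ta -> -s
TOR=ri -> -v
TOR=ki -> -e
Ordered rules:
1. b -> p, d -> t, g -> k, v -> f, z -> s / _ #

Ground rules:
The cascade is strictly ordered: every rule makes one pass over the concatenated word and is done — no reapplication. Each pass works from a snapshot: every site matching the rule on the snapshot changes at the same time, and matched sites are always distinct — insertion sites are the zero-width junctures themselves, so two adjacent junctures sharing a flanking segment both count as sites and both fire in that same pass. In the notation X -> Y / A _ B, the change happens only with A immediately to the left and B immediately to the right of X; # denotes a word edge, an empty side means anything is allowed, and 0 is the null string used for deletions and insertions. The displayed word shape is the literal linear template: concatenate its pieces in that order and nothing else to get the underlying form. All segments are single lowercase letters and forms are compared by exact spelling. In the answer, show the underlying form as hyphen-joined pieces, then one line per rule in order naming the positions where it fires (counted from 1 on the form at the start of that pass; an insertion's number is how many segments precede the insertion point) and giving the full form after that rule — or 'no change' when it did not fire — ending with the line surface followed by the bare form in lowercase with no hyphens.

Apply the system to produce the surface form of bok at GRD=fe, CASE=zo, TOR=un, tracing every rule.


underlying: bok-ld-i-bed
1. b -> p, d -> t, g -> k, v -> f, z -> s / _ #: fires at position(s) 9: bokldibet
surface: bokldibet
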